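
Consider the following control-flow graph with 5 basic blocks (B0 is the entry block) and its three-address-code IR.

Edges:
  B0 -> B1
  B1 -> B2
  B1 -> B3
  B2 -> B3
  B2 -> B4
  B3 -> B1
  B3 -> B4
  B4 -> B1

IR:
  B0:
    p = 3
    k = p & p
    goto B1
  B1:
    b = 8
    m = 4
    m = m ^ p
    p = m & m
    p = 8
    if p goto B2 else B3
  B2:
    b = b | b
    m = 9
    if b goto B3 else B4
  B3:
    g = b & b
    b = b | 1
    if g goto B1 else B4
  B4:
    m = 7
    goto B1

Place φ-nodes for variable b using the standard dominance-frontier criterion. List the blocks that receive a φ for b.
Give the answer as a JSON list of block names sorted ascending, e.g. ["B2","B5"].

idom tree: B1←B0 B2←B1 B3←B1 B4←B1
Dom at joins:
  B1: preds {B0,B3,B4}: {B0} ∩ {B0,B1,B3} ∩ {B0,B1,B4} = {B0}; idom=B0
  B3: preds {B1,B2}: {B0,B1} ∩ {B0,B1,B2} = {B0,B1}; idom=B1
  B4: preds {B2,B3}: {B0,B1,B2} ∩ {B0,B1,B3} = {B0,B1}; idom=B1

DF walk-up:
  join B1 pred B0: · stop@B0
  join B1 pred B3: B3→B1 stop@B0
  join B1 pred B4: B4→B1 stop@B0
  join B3 pred B1: · stop@B1
  join B3 pred B2: B2 stop@B1
  join B4 pred B2: B2 stop@B1
  join B4 pred B3: B3 stop@B1
  B0 → ∅
  B1 → {B1}
  B2 → {B3,B4}
  B3 → {B1,B4}
  B4 → {B1}

φ for b: defs {B1,B2,B3}
  DF⁺ = {B1,B3,B4}

Answer: ["B1", "B3", "B4"]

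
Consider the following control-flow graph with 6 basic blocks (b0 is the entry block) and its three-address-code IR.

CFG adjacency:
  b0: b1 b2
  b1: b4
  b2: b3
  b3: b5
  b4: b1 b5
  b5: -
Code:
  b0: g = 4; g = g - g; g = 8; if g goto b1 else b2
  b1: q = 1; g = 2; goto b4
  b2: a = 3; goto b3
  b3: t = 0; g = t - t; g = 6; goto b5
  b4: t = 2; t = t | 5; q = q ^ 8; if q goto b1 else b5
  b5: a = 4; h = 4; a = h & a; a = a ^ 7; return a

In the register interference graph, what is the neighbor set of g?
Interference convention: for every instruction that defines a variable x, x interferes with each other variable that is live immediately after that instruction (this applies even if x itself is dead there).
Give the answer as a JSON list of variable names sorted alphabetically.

Answer: ["q"]

Analysis:
Per-block:
  b0 def {g} use ∅
  b1 def {g,q} use ∅
  b2 def {a} use ∅
  b3 def {g,t} use ∅
  b4 def {q,t} use {q}
  b5 def {a,h} use ∅

Liveness:
  b0 li=∅ lo=∅
  b1 li=∅ lo={q}
  b2 li=∅ lo=∅
  b3 li=∅ lo=∅
  b4 li={q} lo=∅
  b5 li=∅ lo=∅

Interference:
  a: {h}
  g: {q}
  h: {a}
  q: {g,t}
  t: {q}

N(g) = ["q"]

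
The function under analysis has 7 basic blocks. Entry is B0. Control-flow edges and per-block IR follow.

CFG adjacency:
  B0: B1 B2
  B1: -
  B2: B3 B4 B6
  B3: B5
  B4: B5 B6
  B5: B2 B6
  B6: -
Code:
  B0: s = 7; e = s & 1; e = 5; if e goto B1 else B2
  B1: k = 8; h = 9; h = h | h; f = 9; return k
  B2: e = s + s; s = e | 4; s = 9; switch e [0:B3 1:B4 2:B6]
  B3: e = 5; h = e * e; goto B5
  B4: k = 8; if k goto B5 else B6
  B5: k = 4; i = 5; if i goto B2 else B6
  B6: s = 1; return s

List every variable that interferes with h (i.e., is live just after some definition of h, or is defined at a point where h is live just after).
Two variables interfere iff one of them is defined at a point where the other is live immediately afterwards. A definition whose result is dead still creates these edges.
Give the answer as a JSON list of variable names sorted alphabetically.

Answer: ["k", "s"]

Analysis:
def/use:
  B0 def {e,s} use ∅
  B1 def {f,h,k} use ∅
  B2 def {e,s} use {s}
  B3 def {e,h} use ∅
  B4 def {k} use ∅
  B5 def {i,k} use ∅
  B6 def {s} use ∅

Backward fixpoint:
  B0 li=∅ lo={s}
  B1 li=∅ lo=∅
  B2 li={s} lo={s}
  B3 li={s} lo={s}
  B4 li={s} lo={s}
  B5 li={s} lo={s}
  B6 li=∅ lo=∅

Interfere edges:
  e: {s}
  f: {k}
  h: {k,s}
  i: {s}
  k: {f,h,s}
  s: {e,h,i,k}

N(h) = ["k", "s"]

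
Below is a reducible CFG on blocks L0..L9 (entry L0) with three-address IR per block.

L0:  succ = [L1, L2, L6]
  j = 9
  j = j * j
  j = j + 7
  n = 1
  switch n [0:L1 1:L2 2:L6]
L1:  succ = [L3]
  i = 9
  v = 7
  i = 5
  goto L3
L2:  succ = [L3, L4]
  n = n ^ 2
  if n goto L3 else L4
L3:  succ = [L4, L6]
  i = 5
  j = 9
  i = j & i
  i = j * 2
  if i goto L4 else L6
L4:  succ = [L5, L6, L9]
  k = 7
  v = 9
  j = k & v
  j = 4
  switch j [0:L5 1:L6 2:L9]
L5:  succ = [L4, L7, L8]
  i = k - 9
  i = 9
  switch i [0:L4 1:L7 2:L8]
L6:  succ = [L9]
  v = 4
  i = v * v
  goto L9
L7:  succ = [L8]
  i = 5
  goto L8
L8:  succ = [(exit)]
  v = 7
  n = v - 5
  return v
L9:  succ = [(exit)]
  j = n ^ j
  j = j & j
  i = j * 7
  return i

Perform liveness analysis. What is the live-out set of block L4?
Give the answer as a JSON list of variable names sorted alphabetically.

Per-block:
  L0 def {j,n} use ∅
  L1 def {i,v} use ∅
  L2 def {n} use {n}
  L3 def {i,j} use ∅
  L4 def {j,k,v} use ∅
  L5 def {i} use {k}
  L6 def {i,v} use ∅
  L7 def {i} use ∅
  L8 def {n,v} use ∅
  L9 def {i,j} use {j,n}

Backward fixpoint:
  L0 li=∅ lo={j,n}
  L1 li={n} lo={n}
  L2 li={n} lo={n}
  L3 li={n} lo={j,n}
  L4 li={n} lo={j,k,n}
  L5 li={k,n} lo={n}
  L6 li={j,n} lo={j,n}
  L7 li=∅ lo=∅
  L8 li=∅ lo=∅
  L9 li={j,n} lo=∅

live-out(L4) = ["j", "k", "n"]

Answer: ["j", "k", "n"]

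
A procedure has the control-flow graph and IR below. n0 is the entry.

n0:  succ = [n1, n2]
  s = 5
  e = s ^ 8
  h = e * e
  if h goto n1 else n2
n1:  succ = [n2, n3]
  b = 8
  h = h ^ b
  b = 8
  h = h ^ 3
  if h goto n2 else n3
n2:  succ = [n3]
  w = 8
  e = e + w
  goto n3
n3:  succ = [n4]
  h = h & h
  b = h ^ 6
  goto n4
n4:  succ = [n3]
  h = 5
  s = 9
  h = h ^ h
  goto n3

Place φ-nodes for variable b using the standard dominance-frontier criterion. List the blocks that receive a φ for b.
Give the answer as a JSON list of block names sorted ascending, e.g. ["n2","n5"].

idom tree: n1←n0 n2←n0 n3←n0 n4←n3
Dom at joins:
  n2: preds {n0,n1}: {n0} ∩ {n0,n1} = {n0}; idom=n0
  n3: preds {n1,n2,n4}: {n0,n1} ∩ {n0,n2} ∩ {n0,n3,n4} = {n0}; idom=n0

DF derivation:
  n2←n0: walk · to n0
  n2←n1: walk n1 to n0
  n3←n1: walk n1 to n0
  n3←n2: walk n2 to n0
  n3←n4: walk n4→n3 to n0
  DF(n0)=∅
  DF(n1)={n2,n3}
  DF(n2)={n3}
  DF(n3)={n3}
  DF(n4)={n3}

φ for b: defs {n1,n3}
  DF⁺ = {n2,n3}

Answer: ["n2", "n3"]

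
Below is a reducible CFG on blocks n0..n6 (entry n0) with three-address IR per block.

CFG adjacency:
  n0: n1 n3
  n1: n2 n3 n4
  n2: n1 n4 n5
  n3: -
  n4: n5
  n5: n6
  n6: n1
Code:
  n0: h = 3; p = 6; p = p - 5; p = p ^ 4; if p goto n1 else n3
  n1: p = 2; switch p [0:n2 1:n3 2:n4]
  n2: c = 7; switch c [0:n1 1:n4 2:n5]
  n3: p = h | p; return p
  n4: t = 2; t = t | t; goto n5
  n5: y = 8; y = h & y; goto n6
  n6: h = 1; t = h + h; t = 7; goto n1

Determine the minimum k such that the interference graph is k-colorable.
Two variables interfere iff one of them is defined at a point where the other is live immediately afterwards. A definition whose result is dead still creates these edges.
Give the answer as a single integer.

def/use:
  n0 def {h,p} use ∅
  n1 def {p} use ∅
  n2 def {c} use ∅
  n3 def {p} use {h,p}
  n4 def {t} use ∅
  n5 def {y} use {h}
  n6 def {h,t} use ∅

Backward fixpoint:
  live n0: ∅→{h,p}
  live n1: {h}→{h,p}
  live n2: {h}→{h}
  live n3: {h,p}→∅
  live n4: {h}→{h}
  live n5: {h}→∅
  live n6: ∅→{h}

Conflict graph:
  c — {h}
  h — {c,p,t,y}
  p — {h}
  t — {h}
  y — {h}

Colouring:
  clique {c,h} ⇒ need ≥ 2
  2-colouring: c0={h}  c1={c,p,t,y}
  χ = 2

Answer: 2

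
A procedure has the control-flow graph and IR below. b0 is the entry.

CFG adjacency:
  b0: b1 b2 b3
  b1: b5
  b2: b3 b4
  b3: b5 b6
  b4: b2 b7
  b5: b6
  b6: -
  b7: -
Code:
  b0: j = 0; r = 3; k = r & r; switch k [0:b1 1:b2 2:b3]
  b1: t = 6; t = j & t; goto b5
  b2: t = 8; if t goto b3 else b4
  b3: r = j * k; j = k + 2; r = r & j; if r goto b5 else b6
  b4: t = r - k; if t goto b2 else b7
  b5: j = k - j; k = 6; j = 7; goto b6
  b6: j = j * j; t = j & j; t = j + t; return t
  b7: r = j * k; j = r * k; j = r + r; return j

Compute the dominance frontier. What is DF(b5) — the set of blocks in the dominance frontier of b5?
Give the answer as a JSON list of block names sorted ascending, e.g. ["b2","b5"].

Answer: ["b6"]

Analysis:
idom tree: b1←b0 b2←b0 b3←b0 b4←b2 b5←b0 b6←b0 b7←b4
Join-block Dom:
  b2: preds {b0,b4}: {b0} ∩ {b0,b2,b4} = {b0}; idom=b0
  b3: preds {b0,b2}: {b0} ∩ {b0,b2} = {b0}; idom=b0
  b5: preds {b1,b3}: {b0,b1} ∩ {b0,b3} = {b0}; idom=b0
  b6: preds {b3,b5}: {b0,b3} ∩ {b0,b5} = {b0}; idom=b0

DF walk-up:
  b2←b0: walk · to b0
  b2←b4: walk b4→b2 to b0
  b3←b0: walk · to b0
  b3←b2: walk b2 to b0
  b5←b1: walk b1 to b0
  b5←b3: walk b3 to b0
  b6←b3: walk b3 to b0
  b6←b5: walk b5 to b0
  b0 → ∅
  b1 → {b5}
  b2 → {b2,b3}
  b3 → {b5,b6}
  b4 → {b2}
  b5 → {b6}
  b6 → ∅
  b7 → ∅

DF(b5) = ["b6"]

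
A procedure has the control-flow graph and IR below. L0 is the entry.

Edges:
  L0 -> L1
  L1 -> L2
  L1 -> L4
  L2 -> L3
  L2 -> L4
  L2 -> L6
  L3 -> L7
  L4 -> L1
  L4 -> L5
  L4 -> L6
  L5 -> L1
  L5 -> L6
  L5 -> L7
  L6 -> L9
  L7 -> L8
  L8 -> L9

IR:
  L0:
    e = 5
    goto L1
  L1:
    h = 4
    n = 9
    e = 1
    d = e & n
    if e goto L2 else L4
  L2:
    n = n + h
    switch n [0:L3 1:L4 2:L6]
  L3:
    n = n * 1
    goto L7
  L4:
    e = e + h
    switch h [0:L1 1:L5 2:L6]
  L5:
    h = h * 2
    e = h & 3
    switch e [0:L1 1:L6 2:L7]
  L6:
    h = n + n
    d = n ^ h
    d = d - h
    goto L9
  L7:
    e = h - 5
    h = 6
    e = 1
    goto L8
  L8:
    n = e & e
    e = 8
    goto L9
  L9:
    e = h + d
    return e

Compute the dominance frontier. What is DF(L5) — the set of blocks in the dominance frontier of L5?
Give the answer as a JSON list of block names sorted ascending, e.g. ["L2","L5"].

Answer: ["L1", "L6", "L7"]

Working:
idom tree: L1←L0 L2←L1 L3←L2 L4←L1 L5←L4 L6←L1 L7←L1 L8←L7 L9←L1
Dom at joins:
  L1: preds {L0,L4,L5}: {L0} ∩ {L0,L1,L4} ∩ {L0,L1,L4,L5} = {L0}; idom=L0
  L4: preds {L1,L2}: {L0,L1} ∩ {L0,L1,L2} = {L0,L1}; idom=L1
  L6: preds {L2,L4,L5}: {L0,L1,L2} ∩ {L0,L1,L4} ∩ {L0,L1,L4,L5} = {L0,L1}; idom=L1
  L7: preds {L3,L5}: {L0,L1,L2,L3} ∩ {L0,L1,L4,L5} = {L0,L1}; idom=L1
  L9: preds {L6,L8}: {L0,L1,L6} ∩ {L0,L1,L7,L8} = {L0,L1}; idom=L1

Frontier:
  join L1 pred L0: · stop@L0
  join L1 pred L4: L4→L1 stop@L0
  join L1 pred L5: L5→L4→L1 stop@L0
  join L4 pred L1: · stop@L1
  join L4 pred L2: L2 stop@L1
  join L6 pred L2: L2 stop@L1
  join L6 pred L4: L4 stop@L1
  join L6 pred L5: L5→L4 stop@L1
  join L7 pred L3: L3→L2 stop@L1
  join L7 pred L5: L5→L4 stop@L1
  join L9 pred L6: L6 stop@L1
  join L9 pred L8: L8→L7 stop@L1
  L0 → ∅
  L1 → {L1}
  L2 → {L4,L6,L7}
  L3 → {L7}
  L4 → {L1,L6,L7}
  L5 → {L1,L6,L7}
  L6 → {L9}
  L7 → {L9}
  L8 → {L9}
  L9 → ∅

DF(L5) = ["L1", "L6", "L7"]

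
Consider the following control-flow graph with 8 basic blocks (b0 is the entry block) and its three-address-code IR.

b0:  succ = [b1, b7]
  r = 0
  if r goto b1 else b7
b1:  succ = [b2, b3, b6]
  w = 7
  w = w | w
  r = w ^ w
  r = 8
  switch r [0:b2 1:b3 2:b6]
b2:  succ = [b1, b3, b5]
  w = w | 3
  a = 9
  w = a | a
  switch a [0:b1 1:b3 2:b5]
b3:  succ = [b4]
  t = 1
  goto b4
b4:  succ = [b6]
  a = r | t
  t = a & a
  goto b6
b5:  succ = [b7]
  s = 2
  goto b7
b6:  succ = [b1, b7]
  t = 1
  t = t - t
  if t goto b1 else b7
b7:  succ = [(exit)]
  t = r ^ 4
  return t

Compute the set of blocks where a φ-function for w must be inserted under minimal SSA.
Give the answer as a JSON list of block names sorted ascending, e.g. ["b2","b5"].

Answer: ["b1", "b3", "b6", "b7"]

Analysis:
idom tree: b1←b0 b2←b1 b3←b1 b4←b3 b5←b2 b6←b1 b7←b0
Dom at joins:
  b1: preds {b0,b2,b6}: {b0} ∩ {b0,b1,b2} ∩ {b0,b1,b6} = {b0}; idom=b0
  b3: preds {b1,b2}: {b0,b1} ∩ {b0,b1,b2} = {b0,b1}; idom=b1
  b6: preds {b1,b4}: {b0,b1} ∩ {b0,b1,b3,b4} = {b0,b1}; idom=b1
  b7: preds {b0,b5,b6}: {b0} ∩ {b0,b1,b2,b5} ∩ {b0,b1,b6} = {b0}; idom=b0

DF derivation:
  join b1 pred b0: · stop@b0
  join b1 pred b2: b2→b1 stop@b0
  join b1 pred b6: b6→b1 stop@b0
  join b3 pred b1: · stop@b1
  join b3 pred b2: b2 stop@b1
  join b6 pred b1: · stop@b1
  join b6 pred b4: b4→b3 stop@b1
  join b7 pred b0: · stop@b0
  join b7 pred b5: b5→b2→b1 stop@b0
  join b7 pred b6: b6→b1 stop@b0
  b0 → ∅
  b1 → {b1,b7}
  b2 → {b1,b3,b7}
  b3 → {b6}
  b4 → {b6}
  b5 → {b7}
  b6 → {b1,b7}
  b7 → ∅

φ for w: defs {b1,b2}
  DF⁺ = {b1,b3,b6,b7}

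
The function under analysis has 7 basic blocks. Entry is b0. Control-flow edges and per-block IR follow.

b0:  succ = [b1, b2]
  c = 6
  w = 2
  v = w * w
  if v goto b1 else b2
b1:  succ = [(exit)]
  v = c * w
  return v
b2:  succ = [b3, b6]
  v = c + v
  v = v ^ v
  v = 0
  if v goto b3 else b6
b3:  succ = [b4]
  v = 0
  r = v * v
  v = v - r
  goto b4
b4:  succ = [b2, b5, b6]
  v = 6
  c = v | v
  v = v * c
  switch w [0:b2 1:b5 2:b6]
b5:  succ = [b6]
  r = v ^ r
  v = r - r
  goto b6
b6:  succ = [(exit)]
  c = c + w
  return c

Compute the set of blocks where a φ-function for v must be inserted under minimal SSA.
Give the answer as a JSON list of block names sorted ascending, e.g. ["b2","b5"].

Answer: ["b2", "b6"]

Derivation:
idom tree: b1←b0 b2←b0 b3←b2 b4←b3 b5←b4 b6←b2
Dom at joins:
  b2: preds {b0,b4}: {b0} ∩ {b0,b2,b3,b4} = {b0}; idom=b0
  b6: preds {b2,b4,b5}: {b0,b2} ∩ {b0,b2,b3,b4} ∩ {b0,b2,b3,b4,b5} = {b0,b2}; idom=b2

DF walk-up:
  join b2 pred b0: · stop@b0
  join b2 pred b4: b4→b3→b2 stop@b0
  join b6 pred b2: · stop@b2
  join b6 pred b4: b4→b3 stop@b2
  join b6 pred b5: b5→b4→b3 stop@b2
  DF(b0)=∅
  DF(b1)=∅
  DF(b2)={b2}
  DF(b3)={b2,b6}
  DF(b4)={b2,b6}
  DF(b5)={b6}
  DF(b6)=∅

φ for v: defs {b0,b1,b2,b3,b4,b5}
  DF⁺ = {b2,b6}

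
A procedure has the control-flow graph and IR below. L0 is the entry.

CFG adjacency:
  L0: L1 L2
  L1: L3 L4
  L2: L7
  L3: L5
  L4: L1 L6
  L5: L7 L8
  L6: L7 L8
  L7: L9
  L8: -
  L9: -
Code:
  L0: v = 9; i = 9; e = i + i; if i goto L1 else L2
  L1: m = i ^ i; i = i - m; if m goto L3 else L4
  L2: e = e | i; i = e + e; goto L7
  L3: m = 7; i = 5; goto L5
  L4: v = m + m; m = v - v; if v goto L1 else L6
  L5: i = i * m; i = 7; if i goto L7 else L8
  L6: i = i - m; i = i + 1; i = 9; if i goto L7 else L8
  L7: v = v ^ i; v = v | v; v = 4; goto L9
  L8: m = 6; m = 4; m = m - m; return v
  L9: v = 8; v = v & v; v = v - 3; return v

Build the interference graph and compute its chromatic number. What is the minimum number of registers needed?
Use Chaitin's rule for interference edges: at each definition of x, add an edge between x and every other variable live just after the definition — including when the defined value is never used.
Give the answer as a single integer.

def/use:
  L0: def={e,i,v} ue=∅
  L1: def={i,m} ue={i}
  L2: def={e,i} ue={e,i}
  L3: def={i,m} ue=∅
  L4: def={m,v} ue={m}
  L5: def={i} ue={i,m}
  L6: def={i} ue={i,m}
  L7: def={v} ue={i,v}
  L8: def={m} ue={v}
  L9: def={v} ue=∅

Liveness:
  L0 li=∅ lo={e,i,v}
  L1 li={i,v} lo={i,m,v}
  L2 li={e,i,v} lo={i,v}
  L3 li={v} lo={i,m,v}
  L4 li={i,m} lo={i,m,v}
  L5 li={i,m,v} lo={i,v}
  L6 li={i,m,v} lo={i,v}
  L7 li={i,v} lo=∅
  L8 li={v} lo=∅
  L9 li=∅ lo=∅

Conflict graph:
  e — {i,v}
  i — {e,m,v}
  m — {i,v}
  v — {e,i,m}

Registers:
  lower bound: {e,i,v} mutually conflict ⇒ χ ≥ 3
  3-colouring: c0={i}  c1={v}  c2={e,m}
  χ = 3

Answer: 3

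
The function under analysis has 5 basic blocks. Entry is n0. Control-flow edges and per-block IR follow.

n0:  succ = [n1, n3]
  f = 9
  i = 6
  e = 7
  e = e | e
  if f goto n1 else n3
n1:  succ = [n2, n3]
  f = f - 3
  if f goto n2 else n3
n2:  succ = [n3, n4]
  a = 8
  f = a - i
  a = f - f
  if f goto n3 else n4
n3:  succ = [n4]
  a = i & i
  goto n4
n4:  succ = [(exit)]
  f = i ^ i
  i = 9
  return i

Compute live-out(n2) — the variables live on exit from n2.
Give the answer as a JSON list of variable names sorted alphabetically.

Per-block:
  n0 def {e,f,i} use ∅
  n1 def {f} use {f}
  n2 def {a,f} use {i}
  n3 def {a} use {i}
  n4 def {f,i} use {i}

Live sets:
  live n0: ∅→{f,i}
  live n1: {f,i}→{i}
  live n2: {i}→{i}
  live n3: {i}→{i}
  live n4: {i}→∅

live-out(n2) = ["i"]

Answer: ["i"]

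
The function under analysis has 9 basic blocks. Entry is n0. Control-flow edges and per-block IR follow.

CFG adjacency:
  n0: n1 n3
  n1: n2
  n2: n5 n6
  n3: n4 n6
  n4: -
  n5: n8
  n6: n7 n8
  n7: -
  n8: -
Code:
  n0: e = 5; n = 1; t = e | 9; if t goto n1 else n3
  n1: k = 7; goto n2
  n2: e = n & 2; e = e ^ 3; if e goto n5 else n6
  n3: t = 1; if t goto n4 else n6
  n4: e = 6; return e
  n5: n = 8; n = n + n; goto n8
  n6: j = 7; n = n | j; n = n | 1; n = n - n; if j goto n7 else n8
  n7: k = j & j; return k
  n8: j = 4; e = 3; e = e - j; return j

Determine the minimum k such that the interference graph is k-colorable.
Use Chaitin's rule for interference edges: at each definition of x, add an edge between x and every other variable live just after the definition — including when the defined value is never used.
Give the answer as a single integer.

Answer: 3

Analysis:
def/use:
  n0: def={e,n,t} ue=∅
  n1: def={k} ue=∅
  n2: def={e} ue={n}
  n3: def={t} ue=∅
  n4: def={e} ue=∅
  n5: def={n} ue=∅
  n6: def={j,n} ue={n}
  n7: def={k} ue={j}
  n8: def={e,j} ue=∅

Liveness:
  live n0: ∅→{n}
  live n1: {n}→{n}
  live n2: {n}→{n}
  live n3: {n}→{n}
  live n4: ∅→∅
  live n5: ∅→∅
  live n6: {n}→{j}
  live n7: {j}→∅
  live n8: ∅→∅

Conflict graph:
  e — {j,n}
  j — {e,n}
  k — {n}
  n — {e,j,k,t}
  t — {n}

Colouring:
  lower bound: {e,j,n} mutually conflict ⇒ χ ≥ 3
  assign e→c1 j→c2 k→c1 n→c0 t→c1 — no edge inside a register ⇒ χ ≤ 3
  χ = 3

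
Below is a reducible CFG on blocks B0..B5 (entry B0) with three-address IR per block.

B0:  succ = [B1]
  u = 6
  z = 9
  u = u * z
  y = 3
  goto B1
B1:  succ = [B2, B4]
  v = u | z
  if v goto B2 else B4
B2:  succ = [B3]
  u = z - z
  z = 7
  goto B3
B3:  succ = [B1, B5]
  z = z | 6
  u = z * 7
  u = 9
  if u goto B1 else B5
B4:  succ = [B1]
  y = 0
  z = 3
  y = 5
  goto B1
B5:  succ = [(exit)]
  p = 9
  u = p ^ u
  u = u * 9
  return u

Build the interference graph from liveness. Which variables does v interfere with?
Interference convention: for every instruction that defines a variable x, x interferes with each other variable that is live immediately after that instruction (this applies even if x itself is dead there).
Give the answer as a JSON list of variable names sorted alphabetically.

def/use:
  B0: def={u,y,z} ue=∅
  B1: def={v} ue={u,z}
  B2: def={u,z} ue={z}
  B3: def={u,z} ue={z}
  B4: def={y,z} ue=∅
  B5: def={p,u} ue={u}

Live sets:
  B0: in=∅ out={u,z}
  B1: in={u,z} out={u,z}
  B2: in={z} out={z}
  B3: in={z} out={u,z}
  B4: in={u} out={u,z}
  B5: in={u} out=∅

Interference:
  p — {u}
  u — {p,v,y,z}
  v — {u,z}
  y — {u,z}
  z — {u,v,y}

N(v) = ["u", "z"]

Answer: ["u", "z"]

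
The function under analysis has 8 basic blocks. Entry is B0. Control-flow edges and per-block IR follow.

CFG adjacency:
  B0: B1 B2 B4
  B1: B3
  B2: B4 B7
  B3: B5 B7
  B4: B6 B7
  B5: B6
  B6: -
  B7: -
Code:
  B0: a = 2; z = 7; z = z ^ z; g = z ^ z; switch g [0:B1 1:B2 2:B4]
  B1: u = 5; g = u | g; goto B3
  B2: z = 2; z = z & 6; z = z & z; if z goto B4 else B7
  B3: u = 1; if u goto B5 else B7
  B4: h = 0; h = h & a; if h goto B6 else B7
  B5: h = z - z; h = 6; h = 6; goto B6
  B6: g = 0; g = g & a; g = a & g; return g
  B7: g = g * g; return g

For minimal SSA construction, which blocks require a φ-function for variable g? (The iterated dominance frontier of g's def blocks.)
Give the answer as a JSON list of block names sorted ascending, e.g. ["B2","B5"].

idom tree: B1←B0 B2←B0 B3←B1 B4←B0 B5←B3 B6←B0 B7←B0
Dom at joins:
  B4: preds {B0,B2}: {B0} ∩ {B0,B2} = {B0}; idom=B0
  B6: preds {B4,B5}: {B0,B4} ∩ {B0,B1,B3,B5} = {B0}; idom=B0
  B7: preds {B2,B3,B4}: {B0,B2} ∩ {B0,B1,B3} ∩ {B0,B4} = {B0}; idom=B0

DF derivation:
  join B4 pred B0: · stop@B0
  join B4 pred B2: B2 stop@B0
  join B6 pred B4: B4 stop@B0
  join B6 pred B5: B5→B3→B1 stop@B0
  join B7 pred B2: B2 stop@B0
  join B7 pred B3: B3→B1 stop@B0
  join B7 pred B4: B4 stop@B0
  DF(B0)=∅
  DF(B1)={B6,B7}
  DF(B2)={B4,B7}
  DF(B3)={B6,B7}
  DF(B4)={B6,B7}
  DF(B5)={B6}
  DF(B6)=∅
  DF(B7)=∅

φ for g: defs {B0,B1,B6,B7}
  DF⁺ = {B6,B7}

Answer: ["B6", "B7"]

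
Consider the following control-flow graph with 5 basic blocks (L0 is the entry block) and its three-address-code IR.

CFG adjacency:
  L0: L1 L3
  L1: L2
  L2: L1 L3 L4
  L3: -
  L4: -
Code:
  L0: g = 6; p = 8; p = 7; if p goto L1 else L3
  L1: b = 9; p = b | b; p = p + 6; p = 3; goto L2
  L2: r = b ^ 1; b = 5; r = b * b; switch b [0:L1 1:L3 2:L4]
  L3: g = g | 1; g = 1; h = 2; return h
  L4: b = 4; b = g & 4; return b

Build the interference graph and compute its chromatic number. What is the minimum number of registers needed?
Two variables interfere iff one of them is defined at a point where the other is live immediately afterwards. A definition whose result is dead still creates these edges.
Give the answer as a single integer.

def/use:
  L0: {g,p} / ∅
  L1: {b,p} / ∅
  L2: {b,r} / {b}
  L3: {g,h} / {g}
  L4: {b} / {g}

Backward fixpoint:
  L0 li=∅ lo={g}
  L1 li={g} lo={b,g}
  L2 li={b,g} lo={g}
  L3 li={g} lo=∅
  L4 li={g} lo=∅

Interfere edges:
  b: {g,p,r}
  g: {b,p,r}
  h: ∅
  p: {b,g}
  r: {b,g}

Registers:
  lower bound: {b,g,p} mutually conflict ⇒ χ ≥ 3
  3-colouring: c0={b,h}  c1={g}  c2={p,r}
  χ = 3

Answer: 3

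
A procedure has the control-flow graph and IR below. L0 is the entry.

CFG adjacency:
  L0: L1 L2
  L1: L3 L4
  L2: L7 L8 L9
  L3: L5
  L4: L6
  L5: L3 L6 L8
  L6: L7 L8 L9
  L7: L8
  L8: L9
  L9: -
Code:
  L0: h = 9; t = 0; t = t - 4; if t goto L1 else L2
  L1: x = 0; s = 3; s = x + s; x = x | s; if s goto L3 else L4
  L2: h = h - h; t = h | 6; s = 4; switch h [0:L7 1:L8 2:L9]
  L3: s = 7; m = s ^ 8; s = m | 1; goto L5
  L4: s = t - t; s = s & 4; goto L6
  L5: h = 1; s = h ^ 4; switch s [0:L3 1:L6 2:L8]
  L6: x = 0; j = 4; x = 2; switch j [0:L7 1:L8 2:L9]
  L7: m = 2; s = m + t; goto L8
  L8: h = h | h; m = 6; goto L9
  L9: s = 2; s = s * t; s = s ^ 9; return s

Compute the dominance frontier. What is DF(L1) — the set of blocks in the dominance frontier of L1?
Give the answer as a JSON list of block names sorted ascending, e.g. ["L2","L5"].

Answer: ["L7", "L8", "L9"]

Derivation:
idom tree: L1←L0 L2←L0 L3←L1 L4←L1 L5←L3 L6←L1 L7←L0 L8←L0 L9←L0
Join-block Dom:
  L3: preds {L1,L5}: {L0,L1} ∩ {L0,L1,L3,L5} = {L0,L1}; idom=L1
  L6: preds {L4,L5}: {L0,L1,L4} ∩ {L0,L1,L3,L5} = {L0,L1}; idom=L1
  L7: preds {L2,L6}: {L0,L2} ∩ {L0,L1,L6} = {L0}; idom=L0
  L8: preds {L2,L5,L6,L7}: {L0,L2} ∩ {L0,L1,L3,L5} ∩ {L0,L1,L6} ∩ {L0,L7} = {L0}; idom=L0
  L9: preds {L2,L6,L8}: {L0,L2} ∩ {L0,L1,L6} ∩ {L0,L8} = {L0}; idom=L0

DF derivation:
  join L3 pred L1: · stop@L1
  join L3 pred L5: L5→L3 stop@L1
  join L6 pred L4: L4 stop@L1
  join L6 pred L5: L5→L3 stop@L1
  join L7 pred L2: L2 stop@L0
  join L7 pred L6: L6→L1 stop@L0
  join L8 pred L2: L2 stop@L0
  join L8 pred L5: L5→L3→L1 stop@L0
  join L8 pred L6: L6→L1 stop@L0
  join L8 pred L7: L7 stop@L0
  join L9 pred L2: L2 stop@L0
  join L9 pred L6: L6→L1 stop@L0
  join L9 pred L8: L8 stop@L0
  L0: DF=∅
  L1: DF={L7,L8,L9}
  L2: DF={L7,L8,L9}
  L3: DF={L3,L6,L8}
  L4: DF={L6}
  L5: DF={L3,L6,L8}
  L6: DF={L7,L8,L9}
  L7: DF={L8}
  L8: DF={L9}
  L9: DF=∅

DF(L1) = ["L7", "L8", "L9"]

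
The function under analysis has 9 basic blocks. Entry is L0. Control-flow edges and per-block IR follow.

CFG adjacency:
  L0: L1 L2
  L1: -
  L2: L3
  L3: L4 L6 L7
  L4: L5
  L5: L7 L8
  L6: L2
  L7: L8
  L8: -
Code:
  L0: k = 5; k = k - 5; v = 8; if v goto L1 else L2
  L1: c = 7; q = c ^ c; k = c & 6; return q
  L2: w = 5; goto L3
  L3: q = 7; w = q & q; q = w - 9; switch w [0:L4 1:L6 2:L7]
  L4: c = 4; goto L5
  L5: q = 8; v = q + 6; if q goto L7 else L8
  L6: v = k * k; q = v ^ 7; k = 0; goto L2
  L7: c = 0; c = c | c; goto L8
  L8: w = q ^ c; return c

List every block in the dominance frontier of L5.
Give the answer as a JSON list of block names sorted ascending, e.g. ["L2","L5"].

idom tree: L1←L0 L2←L0 L3←L2 L4←L3 L5←L4 L6←L3 L7←L3 L8←L3
Join-block Dom:
  L2: preds {L0,L6}: {L0} ∩ {L0,L2,L3,L6} = {L0}; idom=L0
  L7: preds {L3,L5}: {L0,L2,L3} ∩ {L0,L2,L3,L4,L5} = {L0,L2,L3}; idom=L3
  L8: preds {L5,L7}: {L0,L2,L3,L4,L5} ∩ {L0,L2,L3,L7} = {L0,L2,L3}; idom=L3

Frontier:
  join L2 pred L0: · stop@L0
  join L2 pred L6: L6→L3→L2 stop@L0
  join L7 pred L3: · stop@L3
  join L7 pred L5: L5→L4 stop@L3
  join L8 pred L5: L5→L4 stop@L3
  join L8 pred L7: L7 stop@L3
  L0: DF=∅
  L1: DF=∅
  L2: DF={L2}
  L3: DF={L2}
  L4: DF={L7,L8}
  L5: DF={L7,L8}
  L6: DF={L2}
  L7: DF={L8}
  L8: DF=∅

DF(L5) = ["L7", "L8"]

Answer: ["L7", "L8"]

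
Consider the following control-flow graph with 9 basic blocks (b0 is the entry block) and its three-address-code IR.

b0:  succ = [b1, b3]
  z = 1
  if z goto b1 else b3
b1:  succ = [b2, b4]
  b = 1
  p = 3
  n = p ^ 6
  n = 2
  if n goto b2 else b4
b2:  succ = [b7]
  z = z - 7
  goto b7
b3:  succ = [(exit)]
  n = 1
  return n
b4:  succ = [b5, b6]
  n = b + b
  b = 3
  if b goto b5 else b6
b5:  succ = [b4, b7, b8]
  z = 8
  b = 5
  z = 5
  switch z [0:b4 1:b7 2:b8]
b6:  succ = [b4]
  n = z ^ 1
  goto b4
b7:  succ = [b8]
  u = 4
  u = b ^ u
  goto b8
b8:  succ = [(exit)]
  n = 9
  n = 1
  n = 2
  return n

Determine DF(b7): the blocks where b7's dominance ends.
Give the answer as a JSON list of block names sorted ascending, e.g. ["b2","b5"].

Answer: ["b8"]

Working:
idom tree: b1←b0 b2←b1 b3←b0 b4←b1 b5←b4 b6←b4 b7←b1 b8←b1
Dom∩ at merges:
  b4: preds {b1,b5,b6}: {b0,b1} ∩ {b0,b1,b4,b5} ∩ {b0,b1,b4,b6} = {b0,b1}; idom=b1
  b7: preds {b2,b5}: {b0,b1,b2} ∩ {b0,b1,b4,b5} = {b0,b1}; idom=b1
  b8: preds {b5,b7}: {b0,b1,b4,b5} ∩ {b0,b1,b7} = {b0,b1}; idom=b1

DF derivation:
  join b4 pred b1: · stop@b1
  join b4 pred b5: b5→b4 stop@b1
  join b4 pred b6: b6→b4 stop@b1
  join b7 pred b2: b2 stop@b1
  join b7 pred b5: b5→b4 stop@b1
  join b8 pred b5: b5→b4 stop@b1
  join b8 pred b7: b7 stop@b1
  b0: DF=∅
  b1: DF=∅
  b2: DF={b7}
  b3: DF=∅
  b4: DF={b4,b7,b8}
  b5: DF={b4,b7,b8}
  b6: DF={b4}
  b7: DF={b8}
  b8: DF=∅

DF(b7) = ["b8"]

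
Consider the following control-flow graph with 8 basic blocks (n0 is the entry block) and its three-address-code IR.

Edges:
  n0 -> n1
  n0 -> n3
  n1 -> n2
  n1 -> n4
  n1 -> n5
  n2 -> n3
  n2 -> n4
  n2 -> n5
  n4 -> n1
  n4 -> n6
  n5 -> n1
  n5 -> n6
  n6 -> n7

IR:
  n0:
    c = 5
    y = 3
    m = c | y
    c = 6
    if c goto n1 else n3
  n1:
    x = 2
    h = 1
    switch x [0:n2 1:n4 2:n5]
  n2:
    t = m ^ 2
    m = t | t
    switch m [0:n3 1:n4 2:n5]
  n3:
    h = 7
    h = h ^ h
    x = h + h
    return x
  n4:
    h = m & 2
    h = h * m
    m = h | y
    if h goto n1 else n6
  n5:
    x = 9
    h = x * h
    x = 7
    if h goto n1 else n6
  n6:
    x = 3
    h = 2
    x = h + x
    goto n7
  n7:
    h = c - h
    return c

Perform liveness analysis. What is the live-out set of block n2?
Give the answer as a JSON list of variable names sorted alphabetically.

Answer: ["c", "h", "m", "y"]

Derivation:
def/use:
  n0: {c,m,y} / ∅
  n1: {h,x} / ∅
  n2: {m,t} / {m}
  n3: {h,x} / ∅
  n4: {h,m} / {m,y}
  n5: {h,x} / {h}
  n6: {h,x} / ∅
  n7: {h} / {c,h}

Liveness:
  live n0: ∅→{c,m,y}
  live n1: {c,m,y}→{c,h,m,y}
  live n2: {c,h,m,y}→{c,h,m,y}
  live n3: ∅→∅
  live n4: {c,m,y}→{c,m,y}
  live n5: {c,h,m,y}→{c,m,y}
  live n6: {c}→{c,h}
  live n7: {c,h}→∅

live-out(n2) = ["c", "h", "m", "y"]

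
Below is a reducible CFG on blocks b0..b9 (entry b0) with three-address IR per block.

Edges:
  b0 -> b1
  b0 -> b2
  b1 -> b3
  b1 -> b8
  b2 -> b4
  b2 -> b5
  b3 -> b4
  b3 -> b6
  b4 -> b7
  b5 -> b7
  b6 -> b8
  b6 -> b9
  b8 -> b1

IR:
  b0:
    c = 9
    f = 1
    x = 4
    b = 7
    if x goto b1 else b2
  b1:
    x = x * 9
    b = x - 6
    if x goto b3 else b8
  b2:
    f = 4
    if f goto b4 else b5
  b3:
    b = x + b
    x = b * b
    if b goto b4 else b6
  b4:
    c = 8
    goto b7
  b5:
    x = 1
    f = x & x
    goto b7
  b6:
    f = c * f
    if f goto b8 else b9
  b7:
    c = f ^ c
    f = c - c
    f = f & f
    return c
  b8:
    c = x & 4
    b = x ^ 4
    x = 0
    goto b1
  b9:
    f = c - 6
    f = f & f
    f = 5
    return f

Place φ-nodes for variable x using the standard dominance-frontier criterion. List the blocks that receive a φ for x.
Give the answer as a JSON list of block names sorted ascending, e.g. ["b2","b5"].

Answer: ["b1", "b4", "b7", "b8"]

Analysis:
idom tree: b1←b0 b2←b0 b3←b1 b4←b0 b5←b2 b6←b3 b7←b0 b8←b1 b9←b6
Join-block Dom:
  b1: preds {b0,b8}: {b0} ∩ {b0,b1,b8} = {b0}; idom=b0
  b4: preds {b2,b3}: {b0,b2} ∩ {b0,b1,b3} = {b0}; idom=b0
  b7: preds {b4,b5}: {b0,b4} ∩ {b0,b2,b5} = {b0}; idom=b0
  b8: preds {b1,b6}: {b0,b1} ∩ {b0,b1,b3,b6} = {b0,b1}; idom=b1

Frontier:
  join b1 pred b0: · stop@b0
  join b1 pred b8: b8→b1 stop@b0
  join b4 pred b2: b2 stop@b0
  join b4 pred b3: b3→b1 stop@b0
  join b7 pred b4: b4 stop@b0
  join b7 pred b5: b5→b2 stop@b0
  join b8 pred b1: · stop@b1
  join b8 pred b6: b6→b3 stop@b1
  DF(b0)=∅
  DF(b1)={b1,b4}
  DF(b2)={b4,b7}
  DF(b3)={b4,b8}
  DF(b4)={b7}
  DF(b5)={b7}
  DF(b6)={b8}
  DF(b7)=∅
  DF(b8)={b1}
  DF(b9)=∅

φ for x: defs {b0,b1,b3,b5,b8}
  DF⁺ = {b1,b4,b7,b8}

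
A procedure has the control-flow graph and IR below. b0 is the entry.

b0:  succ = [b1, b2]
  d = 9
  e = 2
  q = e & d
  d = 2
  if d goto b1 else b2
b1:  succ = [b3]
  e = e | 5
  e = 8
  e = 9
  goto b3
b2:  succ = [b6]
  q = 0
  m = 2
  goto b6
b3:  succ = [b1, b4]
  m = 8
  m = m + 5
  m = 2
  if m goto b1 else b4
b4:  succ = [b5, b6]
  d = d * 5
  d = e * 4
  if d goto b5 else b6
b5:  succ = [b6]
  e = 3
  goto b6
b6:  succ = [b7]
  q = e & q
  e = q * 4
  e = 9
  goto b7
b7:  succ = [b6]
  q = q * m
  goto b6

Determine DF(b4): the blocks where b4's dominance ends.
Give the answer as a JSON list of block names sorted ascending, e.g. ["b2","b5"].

idom tree: b1←b0 b2←b0 b3←b1 b4←b3 b5←b4 b6←b0 b7←b6
Join-block Dom:
  b1: preds {b0,b3}: {b0} ∩ {b0,b1,b3} = {b0}; idom=b0
  b6: preds {b2,b4,b5,b7}: {b0,b2} ∩ {b0,b1,b3,b4} ∩ {b0,b1,b3,b4,b5} ∩ {b0,b6,b7} = {b0}; idom=b0

DF walk-up:
  b1←b0: walk · to b0
  b1←b3: walk b3→b1 to b0
  b6←b2: walk b2 to b0
  b6←b4: walk b4→b3→b1 to b0
  b6←b5: walk b5→b4→b3→b1 to b0
  b6←b7: walk b7→b6 to b0
  DF(b0)=∅
  DF(b1)={b1,b6}
  DF(b2)={b6}
  DF(b3)={b1,b6}
  DF(b4)={b6}
  DF(b5)={b6}
  DF(b6)={b6}
  DF(b7)={b6}

DF(b4) = ["b6"]

Answer: ["b6"]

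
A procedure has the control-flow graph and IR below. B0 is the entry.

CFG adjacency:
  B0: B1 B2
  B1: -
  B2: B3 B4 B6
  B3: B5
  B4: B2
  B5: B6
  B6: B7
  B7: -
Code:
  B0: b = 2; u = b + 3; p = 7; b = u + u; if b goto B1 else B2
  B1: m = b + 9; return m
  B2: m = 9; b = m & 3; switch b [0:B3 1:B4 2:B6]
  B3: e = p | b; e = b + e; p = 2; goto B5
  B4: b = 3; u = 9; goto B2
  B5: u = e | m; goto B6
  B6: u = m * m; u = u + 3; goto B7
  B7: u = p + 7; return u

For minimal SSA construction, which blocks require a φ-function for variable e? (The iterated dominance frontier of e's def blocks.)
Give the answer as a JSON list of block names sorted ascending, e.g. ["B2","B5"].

Answer: ["B6"]

Working:
idom tree: B1←B0 B2←B0 B3←B2 B4←B2 B5←B3 B6←B2 B7←B6
Join-block Dom:
  B2: preds {B0,B4}: {B0} ∩ {B0,B2,B4} = {B0}; idom=B0
  B6: preds {B2,B5}: {B0,B2} ∩ {B0,B2,B3,B5} = {B0,B2}; idom=B2

DF walk-up:
  join B2 pred B0: · stop@B0
  join B2 pred B4: B4→B2 stop@B0
  join B6 pred B2: · stop@B2
  join B6 pred B5: B5→B3 stop@B2
  B0 → ∅
  B1 → ∅
  B2 → {B2}
  B3 → {B6}
  B4 → {B2}
  B5 → {B6}
  B6 → ∅
  B7 → ∅

φ for e: defs {B3}
  DF⁺ = {B6}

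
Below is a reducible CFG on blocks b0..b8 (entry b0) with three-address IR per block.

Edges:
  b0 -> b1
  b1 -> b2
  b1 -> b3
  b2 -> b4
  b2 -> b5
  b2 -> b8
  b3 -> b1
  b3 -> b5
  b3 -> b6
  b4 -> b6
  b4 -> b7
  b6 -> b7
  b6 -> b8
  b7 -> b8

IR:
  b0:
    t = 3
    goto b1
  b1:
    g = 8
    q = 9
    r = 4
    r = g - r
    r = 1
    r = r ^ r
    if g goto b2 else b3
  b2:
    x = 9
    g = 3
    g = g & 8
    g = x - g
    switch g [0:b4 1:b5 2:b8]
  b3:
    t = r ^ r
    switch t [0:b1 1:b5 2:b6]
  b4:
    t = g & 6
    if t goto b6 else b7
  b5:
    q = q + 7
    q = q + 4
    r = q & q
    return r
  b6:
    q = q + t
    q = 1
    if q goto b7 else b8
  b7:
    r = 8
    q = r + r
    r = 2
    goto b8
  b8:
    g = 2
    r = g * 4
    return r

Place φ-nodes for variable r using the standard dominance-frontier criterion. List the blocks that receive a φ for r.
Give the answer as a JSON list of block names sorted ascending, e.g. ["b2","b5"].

idom tree: b1←b0 b2←b1 b3←b1 b4←b2 b5←b1 b6←b1 b7←b1 b8←b1
Dom∩ at merges:
  b1: preds {b0,b3}: {b0} ∩ {b0,b1,b3} = {b0}; idom=b0
  b5: preds {b2,b3}: {b0,b1,b2} ∩ {b0,b1,b3} = {b0,b1}; idom=b1
  b6: preds {b3,b4}: {b0,b1,b3} ∩ {b0,b1,b2,b4} = {b0,b1}; idom=b1
  b7: preds {b4,b6}: {b0,b1,b2,b4} ∩ {b0,b1,b6} = {b0,b1}; idom=b1
  b8: preds {b2,b6,b7}: {b0,b1,b2} ∩ {b0,b1,b6} ∩ {b0,b1,b7} = {b0,b1}; idom=b1

DF derivation:
  join b1 pred b0: · stop@b0
  join b1 pred b3: b3→b1 stop@b0
  join b5 pred b2: b2 stop@b1
  join b5 pred b3: b3 stop@b1
  join b6 pred b3: b3 stop@b1
  join b6 pred b4: b4→b2 stop@b1
  join b7 pred b4: b4→b2 stop@b1
  join b7 pred b6: b6 stop@b1
  join b8 pred b2: b2 stop@b1
  join b8 pred b6: b6 stop@b1
  join b8 pred b7: b7 stop@b1
  b0 → ∅
  b1 → {b1}
  b2 → {b5,b6,b7,b8}
  b3 → {b1,b5,b6}
  b4 → {b6,b7}
  b5 → ∅
  b6 → {b7,b8}
  b7 → {b8}
  b8 → ∅

φ for r: defs {b1,b5,b7,b8}
  DF⁺ = {b1,b8}

Answer: ["b1", "b8"]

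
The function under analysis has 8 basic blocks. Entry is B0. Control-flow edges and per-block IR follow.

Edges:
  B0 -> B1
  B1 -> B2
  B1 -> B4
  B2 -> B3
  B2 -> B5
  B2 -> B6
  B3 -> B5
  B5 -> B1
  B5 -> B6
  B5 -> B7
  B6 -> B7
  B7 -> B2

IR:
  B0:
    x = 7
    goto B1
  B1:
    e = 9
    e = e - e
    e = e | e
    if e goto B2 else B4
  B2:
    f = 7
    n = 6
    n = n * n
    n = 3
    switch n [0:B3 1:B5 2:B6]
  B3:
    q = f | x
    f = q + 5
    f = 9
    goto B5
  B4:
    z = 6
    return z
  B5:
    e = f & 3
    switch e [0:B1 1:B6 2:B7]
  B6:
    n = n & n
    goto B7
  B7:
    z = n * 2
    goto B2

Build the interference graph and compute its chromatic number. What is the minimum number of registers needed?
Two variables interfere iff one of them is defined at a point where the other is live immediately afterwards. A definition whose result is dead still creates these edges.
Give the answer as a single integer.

Block summaries:
  B0 def {x} use ∅
  B1 def {e} use ∅
  B2 def {f,n} use ∅
  B3 def {f,q} use {f,x}
  B4 def {z} use ∅
  B5 def {e} use {f}
  B6 def {n} use {n}
  B7 def {z} use {n}

Live sets:
  B0 li=∅ lo={x}
  B1 li={x} lo={x}
  B2 li={x} lo={f,n,x}
  B3 li={f,n,x} lo={f,n,x}
  B4 li=∅ lo=∅
  B5 li={f,n,x} lo={n,x}
  B6 li={n,x} lo={n,x}
  B7 li={n,x} lo={x}

Interfere edges:
  e↔{n,x}
  f↔{n,x}
  n↔{e,f,q,x}
  q↔{n,x}
  x↔{e,f,n,q,z}
  z↔{x}

Chromatic number:
  clique {e,n,x} ⇒ need ≥ 3
  assign e→c2 f→c2 n→c1 q→c2 x→c0 z→c1 — no edge inside a register ⇒ χ ≤ 3
  χ = 3

Answer: 3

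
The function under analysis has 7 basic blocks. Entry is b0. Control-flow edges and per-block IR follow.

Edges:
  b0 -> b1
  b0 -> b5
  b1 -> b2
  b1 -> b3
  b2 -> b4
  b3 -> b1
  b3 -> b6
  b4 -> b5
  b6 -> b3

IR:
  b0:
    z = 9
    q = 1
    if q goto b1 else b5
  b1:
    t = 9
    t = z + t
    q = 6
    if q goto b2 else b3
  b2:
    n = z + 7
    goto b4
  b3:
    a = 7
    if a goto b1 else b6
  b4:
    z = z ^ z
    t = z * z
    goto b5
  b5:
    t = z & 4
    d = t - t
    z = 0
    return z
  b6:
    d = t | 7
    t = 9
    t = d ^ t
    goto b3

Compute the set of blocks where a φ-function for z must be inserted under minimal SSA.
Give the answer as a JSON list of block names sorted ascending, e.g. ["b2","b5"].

Answer: ["b5"]

Derivation:
idom tree: b1←b0 b2←b1 b3←b1 b4←b2 b5←b0 b6←b3
Dom∩ at merges:
  b1: preds {b0,b3}: {b0} ∩ {b0,b1,b3} = {b0}; idom=b0
  b3: preds {b1,b6}: {b0,b1} ∩ {b0,b1,b3,b6} = {b0,b1}; idom=b1
  b5: preds {b0,b4}: {b0} ∩ {b0,b1,b2,b4} = {b0}; idom=b0

Frontier:
  b1←b0: walk · to b0
  b1←b3: walk b3→b1 to b0
  b3←b1: walk · to b1
  b3←b6: walk b6→b3 to b1
  b5←b0: walk · to b0
  b5←b4: walk b4→b2→b1 to b0
  b0 → ∅
  b1 → {b1,b5}
  b2 → {b5}
  b3 → {b1,b3}
  b4 → {b5}
  b5 → ∅
  b6 → {b3}

φ for z: defs {b0,b4,b5}
  DF⁺ = {b5}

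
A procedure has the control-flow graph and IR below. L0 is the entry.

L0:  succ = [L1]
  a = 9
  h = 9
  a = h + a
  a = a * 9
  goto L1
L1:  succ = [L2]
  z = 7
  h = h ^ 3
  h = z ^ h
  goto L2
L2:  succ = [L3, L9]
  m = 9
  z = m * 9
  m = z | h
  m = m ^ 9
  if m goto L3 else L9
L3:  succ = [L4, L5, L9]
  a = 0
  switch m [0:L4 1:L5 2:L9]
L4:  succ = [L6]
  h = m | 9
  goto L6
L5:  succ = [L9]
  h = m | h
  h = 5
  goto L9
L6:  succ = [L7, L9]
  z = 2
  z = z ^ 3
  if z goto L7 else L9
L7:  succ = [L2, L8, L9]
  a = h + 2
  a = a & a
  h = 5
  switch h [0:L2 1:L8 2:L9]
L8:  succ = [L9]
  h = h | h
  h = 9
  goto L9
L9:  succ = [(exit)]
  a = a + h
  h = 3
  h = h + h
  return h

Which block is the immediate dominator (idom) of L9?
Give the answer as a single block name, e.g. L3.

idom tree: L1←L0 L2←L1 L3←L2 L4←L3 L5←L3 L6←L4 L7←L6 L8←L7 L9←L2
Join-block Dom:
  L2: preds {L1,L7}: {L0,L1} ∩ {L0,L1,L2,L3,L4,L6,L7} = {L0,L1}; idom=L1
  L9: preds {L2,L3,L5,L6,L7,L8}: {L0,L1,L2} ∩ {L0,L1,L2,L3} ∩ {L0,L1,L2,L3,L5} ∩ {L0,L1,L2,L3,L4,L6} ∩ {L0,L1,L2,L3,L4,L6,L7} ∩ {L0,L1,L2,L3,L4,L6,L7,L8} = {L0,L1,L2}; idom=L2

idom(L9) = L2

Answer: L2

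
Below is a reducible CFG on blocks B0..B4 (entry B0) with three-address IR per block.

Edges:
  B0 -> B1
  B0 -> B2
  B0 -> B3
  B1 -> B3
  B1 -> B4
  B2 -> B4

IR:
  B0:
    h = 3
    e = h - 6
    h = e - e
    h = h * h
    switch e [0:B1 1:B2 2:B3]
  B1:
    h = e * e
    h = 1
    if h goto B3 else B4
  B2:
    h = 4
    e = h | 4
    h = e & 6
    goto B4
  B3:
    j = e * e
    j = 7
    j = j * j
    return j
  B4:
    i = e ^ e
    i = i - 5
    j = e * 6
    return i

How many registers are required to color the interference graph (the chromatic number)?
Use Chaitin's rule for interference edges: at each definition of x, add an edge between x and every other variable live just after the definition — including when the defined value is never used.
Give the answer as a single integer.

Answer: 2

Analysis:
Per-block:
  B0: {e,h} / ∅
  B1: {h} / {e}
  B2: {e,h} / ∅
  B3: {j} / {e}
  B4: {i,j} / {e}

Live sets:
  live B0: ∅→{e}
  live B1: {e}→{e}
  live B2: ∅→{e}
  live B3: {e}→∅
  live B4: {e}→∅

Interfere edges:
  e — {h,i}
  h — {e}
  i — {e,j}
  j — {i}

Registers:
  {e,h} pairwise interfere (2-clique) ⇒ χ ≥ 2
  assign e→c0 h→c1 i→c1 j→c0 — no edge inside a register ⇒ χ ≤ 2
  χ = 2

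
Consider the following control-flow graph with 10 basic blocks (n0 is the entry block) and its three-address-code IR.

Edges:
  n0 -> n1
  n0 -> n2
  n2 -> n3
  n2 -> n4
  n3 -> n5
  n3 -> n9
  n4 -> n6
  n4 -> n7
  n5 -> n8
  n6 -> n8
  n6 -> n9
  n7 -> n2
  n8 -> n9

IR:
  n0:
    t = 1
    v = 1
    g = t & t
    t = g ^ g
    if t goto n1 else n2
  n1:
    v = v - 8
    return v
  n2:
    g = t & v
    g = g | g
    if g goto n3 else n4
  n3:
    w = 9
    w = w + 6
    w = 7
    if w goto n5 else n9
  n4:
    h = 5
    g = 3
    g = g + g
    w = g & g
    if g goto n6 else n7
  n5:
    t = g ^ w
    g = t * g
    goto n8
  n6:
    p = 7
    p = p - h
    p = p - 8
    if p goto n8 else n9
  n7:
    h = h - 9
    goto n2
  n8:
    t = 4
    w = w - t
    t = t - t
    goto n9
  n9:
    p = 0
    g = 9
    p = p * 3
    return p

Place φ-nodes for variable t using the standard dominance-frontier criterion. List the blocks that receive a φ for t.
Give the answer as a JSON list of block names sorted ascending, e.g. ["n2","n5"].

idom tree: n1←n0 n2←n0 n3←n2 n4←n2 n5←n3 n6←n4 n7←n4 n8←n2 n9←n2
Dom∩ at merges:
  n2: preds {n0,n7}: {n0} ∩ {n0,n2,n4,n7} = {n0}; idom=n0
  n8: preds {n5,n6}: {n0,n2,n3,n5} ∩ {n0,n2,n4,n6} = {n0,n2}; idom=n2
  n9: preds {n3,n6,n8}: {n0,n2,n3} ∩ {n0,n2,n4,n6} ∩ {n0,n2,n8} = {n0,n2}; idom=n2

Frontier:
  n2←n0: walk · to n0
  n2←n7: walk n7→n4→n2 to n0
  n8←n5: walk n5→n3 to n2
  n8←n6: walk n6→n4 to n2
  n9←n3: walk n3 to n2
  n9←n6: walk n6→n4 to n2
  n9←n8: walk n8 to n2
  DF(n0)=∅
  DF(n1)=∅
  DF(n2)={n2}
  DF(n3)={n8,n9}
  DF(n4)={n2,n8,n9}
  DF(n5)={n8}
  DF(n6)={n8,n9}
  DF(n7)={n2}
  DF(n8)={n9}
  DF(n9)=∅

φ for t: defs {n0,n5,n8}
  DF⁺ = {n8,n9}

Answer: ["n8", "n9"]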